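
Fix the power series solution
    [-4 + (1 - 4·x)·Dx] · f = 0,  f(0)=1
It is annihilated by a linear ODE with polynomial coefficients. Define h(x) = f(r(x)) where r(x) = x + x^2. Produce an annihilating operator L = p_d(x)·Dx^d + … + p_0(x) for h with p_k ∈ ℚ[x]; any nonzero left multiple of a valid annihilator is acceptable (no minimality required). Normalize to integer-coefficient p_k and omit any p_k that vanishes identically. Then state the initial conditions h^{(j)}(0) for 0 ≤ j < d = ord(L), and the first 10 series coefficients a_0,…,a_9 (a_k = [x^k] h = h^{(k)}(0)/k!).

L = (4 + 8·x) + (-1 + 4·x + 4·x^2)·Dx  (order 1).
h: a_k = 1, 4, 20, 96, 464, 2240, 10816, 52224, 252160, 1217536, …
ICs: h(0) = 1.

f: a_k = 1, 4, 16, 64, 256, 1024, 4096, 16384, 65536, 262144, …
h₀=f(r): pull back L_f along r ⇒ L₀.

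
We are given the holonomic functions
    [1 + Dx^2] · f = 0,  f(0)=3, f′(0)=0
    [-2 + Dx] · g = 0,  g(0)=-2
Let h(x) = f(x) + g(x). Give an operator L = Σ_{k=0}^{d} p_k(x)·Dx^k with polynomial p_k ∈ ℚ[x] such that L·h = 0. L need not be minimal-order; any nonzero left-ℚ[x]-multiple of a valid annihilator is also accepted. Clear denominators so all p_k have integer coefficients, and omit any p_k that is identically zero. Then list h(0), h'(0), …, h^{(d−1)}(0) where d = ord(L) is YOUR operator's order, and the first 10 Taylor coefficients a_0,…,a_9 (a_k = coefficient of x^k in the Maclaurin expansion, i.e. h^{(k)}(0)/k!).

L = -2 + Dx - 2·Dx^2 + Dx^3  (order 3).
h: a_k = 1, -4, -11/2, -8/3, -29/24, -8/15, -131/720, -16/315, -509/40320, -8/2835, …
ICs: h(0) = 1, h′(0) = -4, h′′(0) = -11.

f: a_k = 3, 0, -3/2, 0, 1/8, 0, -1/240, 0, 1/13440, 0, …
g: a_k = -2, -4, -4, -8/3, -4/3, -8/15, -8/45, -16/315, -4/315, -8/2835, …
f+g: L₀ = lclm(L_f,L_g), ord ≤ 2+1.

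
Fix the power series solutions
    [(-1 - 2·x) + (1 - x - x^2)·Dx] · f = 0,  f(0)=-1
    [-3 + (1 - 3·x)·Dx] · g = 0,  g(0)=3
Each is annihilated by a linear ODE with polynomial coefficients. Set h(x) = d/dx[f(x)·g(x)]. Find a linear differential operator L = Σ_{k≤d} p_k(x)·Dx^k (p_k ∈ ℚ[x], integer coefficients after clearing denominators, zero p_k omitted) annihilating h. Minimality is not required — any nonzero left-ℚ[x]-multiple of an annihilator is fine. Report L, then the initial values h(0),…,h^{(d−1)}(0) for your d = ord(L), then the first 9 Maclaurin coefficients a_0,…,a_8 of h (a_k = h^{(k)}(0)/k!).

f: a_k = -1, -1, -2, -3, -5, -8, -13, -21, -34, …
g: a_k = 3, 9, 27, 81, 243, 729, 2187, 6561, 19683, …
Sym-product of L_f,L_g gives L₀ (≤ ord 1).
h₀' ⇒ L via d/dx closure of L₀.
L = (28 - 66·x - 48·x^2 + 96·x^3 + 108·x^4) + (-4 + 20·x - 15·x^2 - 40·x^3 + 30·x^4 + 27·x^5)·Dx  (order 1).
h: a_k = -12, -84, -405, -1680, -6420, -23346, -82152, -282480, -954855, …
ICs: h(0) = -12.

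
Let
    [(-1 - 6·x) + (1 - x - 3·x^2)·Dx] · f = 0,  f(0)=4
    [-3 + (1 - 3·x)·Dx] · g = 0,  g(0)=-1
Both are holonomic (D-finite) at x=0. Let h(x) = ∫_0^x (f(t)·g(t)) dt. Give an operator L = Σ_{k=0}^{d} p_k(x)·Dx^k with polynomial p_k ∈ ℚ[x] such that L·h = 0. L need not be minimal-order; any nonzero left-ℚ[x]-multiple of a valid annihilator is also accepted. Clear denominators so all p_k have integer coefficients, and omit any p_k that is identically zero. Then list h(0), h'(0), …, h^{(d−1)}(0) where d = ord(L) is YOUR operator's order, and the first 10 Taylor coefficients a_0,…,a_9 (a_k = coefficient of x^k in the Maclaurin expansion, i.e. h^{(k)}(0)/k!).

f: a_k = 4, 4, 16, 28, 76, 160, 388, 868, 2032, 4636, …
g: a_k = -1, -3, -9, -27, -81, -243, -729, -2187, -6561, -19683, …
Sym-product of L_f,L_g gives L₀ (≤ ord 1).
h=∫h₀ ⇒ L = L₀·Dx.
L = (-4 + 27·x^2)·Dx + (1 - 4·x + 9·x^3)·Dx^2  (order 2).
h: a_k = 0, -4, -8, -64/3, -55, -736/5, -1184/3, -7492/7, -2918, -72064/9, …
ICs: h(0) = 0, h′(0) = -4.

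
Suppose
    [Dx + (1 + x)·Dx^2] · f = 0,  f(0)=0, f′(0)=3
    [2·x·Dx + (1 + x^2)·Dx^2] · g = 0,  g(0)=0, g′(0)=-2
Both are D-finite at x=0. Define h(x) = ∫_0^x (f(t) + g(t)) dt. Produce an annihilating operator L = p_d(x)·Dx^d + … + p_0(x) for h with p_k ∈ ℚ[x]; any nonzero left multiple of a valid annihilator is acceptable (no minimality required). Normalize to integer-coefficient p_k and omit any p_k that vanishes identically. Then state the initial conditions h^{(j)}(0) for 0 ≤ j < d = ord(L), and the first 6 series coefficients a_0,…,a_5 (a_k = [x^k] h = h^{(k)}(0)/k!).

L = (-2 - 6·x + 6·x^2 + 2·x^3)·Dx^2 + (-4 - 4·x + 12·x^3 + 4·x^4)·Dx^3 + (-1 + x + 2·x^2 + 2·x^3 + 3·x^4 + x^5)·Dx^4  (order 4).
h: a_k = 0, 0, 1/2, -1/2, 5/12, -3/20, …
ICs: h(0) = 0, h′(0) = 0, h′′(0) = 1, h′′′(0) = -3.

f: a_k = 0, 3, -3/2, 1, -3/4, 3/5, …
g: a_k = 0, -2, 0, 2/3, 0, -2/5, …
f+g: L₀ = lclm(L_f,L_g), ord ≤ 2+2.
h=∫h₀ ⇒ L = L₀·Dx.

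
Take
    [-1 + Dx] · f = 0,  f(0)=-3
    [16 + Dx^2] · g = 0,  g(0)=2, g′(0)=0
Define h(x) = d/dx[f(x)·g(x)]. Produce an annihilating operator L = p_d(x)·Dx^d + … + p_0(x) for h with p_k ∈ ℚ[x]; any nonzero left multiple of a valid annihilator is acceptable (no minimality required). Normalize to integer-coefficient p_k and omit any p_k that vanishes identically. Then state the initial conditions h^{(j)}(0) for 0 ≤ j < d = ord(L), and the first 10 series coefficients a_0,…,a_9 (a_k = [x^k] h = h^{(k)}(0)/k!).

f: a_k = -3, -3, -3/2, -1/2, -1/8, -1/40, -1/240, -1/1680, -1/13440, -1/120960, …
g: a_k = 2, 0, -16, 0, 64/3, 0, -512/45, 0, 1024/315, 0, …
Sym-product of L_f,L_g gives L₀ (≤ ord 2).
h₀' ⇒ L via d/dx closure of L₀.
L = 17 - 2·Dx + Dx^2  (order 2).
h: a_k = -6, 90, 141, -161, -1121/4, 99/4, 20047/120, 31679/840, -277441/6720, -72895/4032, …
ICs: h(0) = -6, h′(0) = 90.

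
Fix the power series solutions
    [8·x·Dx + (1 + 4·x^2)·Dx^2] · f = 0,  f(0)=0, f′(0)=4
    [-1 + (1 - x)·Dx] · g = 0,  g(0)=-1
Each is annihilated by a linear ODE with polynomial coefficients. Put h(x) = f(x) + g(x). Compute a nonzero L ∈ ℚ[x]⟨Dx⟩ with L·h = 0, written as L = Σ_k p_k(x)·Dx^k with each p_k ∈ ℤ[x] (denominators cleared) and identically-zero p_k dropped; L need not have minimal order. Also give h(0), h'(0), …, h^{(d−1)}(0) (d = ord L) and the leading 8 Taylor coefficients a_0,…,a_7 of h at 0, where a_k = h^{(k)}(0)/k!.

f: a_k = 0, 4, 0, -16/3, 0, 64/5, 0, -256/7, …
g: a_k = -1, -1, -1, -1, -1, -1, -1, -1, …
Weyl lclm of L_f,L_g ⇒ L₀ (ord ≤ 3).
L = (8 - 32·x - 96·x^2)·Dx + (-7 + 8·x + 20·x^2 - 96·x^3)·Dx^2 + (1 + 3·x + 12·x^3 - 16·x^4)·Dx^3  (order 3).
h: a_k = -1, 3, -1, -19/3, -1, 59/5, -1, -263/7, …
ICs: h(0) = -1, h′(0) = 3, h′′(0) = -2.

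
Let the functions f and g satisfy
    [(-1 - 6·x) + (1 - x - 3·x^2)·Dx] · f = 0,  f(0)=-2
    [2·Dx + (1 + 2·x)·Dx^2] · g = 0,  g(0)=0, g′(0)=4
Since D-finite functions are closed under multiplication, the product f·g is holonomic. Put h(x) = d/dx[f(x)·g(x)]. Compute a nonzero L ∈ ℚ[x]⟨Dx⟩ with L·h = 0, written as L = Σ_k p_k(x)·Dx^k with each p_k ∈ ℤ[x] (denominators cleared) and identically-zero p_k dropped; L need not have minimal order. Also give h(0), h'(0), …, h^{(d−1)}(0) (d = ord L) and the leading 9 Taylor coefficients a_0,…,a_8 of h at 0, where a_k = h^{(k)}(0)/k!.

f: a_k = -2, -2, -8, -14, -38, -80, -194, -434, -1016, …
g: a_k = 0, 4, -4, 16/3, -8, 64/5, -64/3, 256/7, -64, …
L₀ := L_f ⊗_s L_g (sym. prod.), ord ≤ 2.
h₀' ⇒ L via d/dx closure of L₀.
L = (26 + 108·x + 162·x^2) + (2 + 28·x + 117·x^2 + 126·x^3)·Dx + (-1 - 4·x + 2·x^2 + 21·x^3 + 18·x^4)·Dx^2  (order 2).
h: a_k = -8, 0, -104, -224/3, -2224/3, -4848/5, -23784/5, -290176/35, -1040296/35, …
ICs: h(0) = -8, h′(0) = 0.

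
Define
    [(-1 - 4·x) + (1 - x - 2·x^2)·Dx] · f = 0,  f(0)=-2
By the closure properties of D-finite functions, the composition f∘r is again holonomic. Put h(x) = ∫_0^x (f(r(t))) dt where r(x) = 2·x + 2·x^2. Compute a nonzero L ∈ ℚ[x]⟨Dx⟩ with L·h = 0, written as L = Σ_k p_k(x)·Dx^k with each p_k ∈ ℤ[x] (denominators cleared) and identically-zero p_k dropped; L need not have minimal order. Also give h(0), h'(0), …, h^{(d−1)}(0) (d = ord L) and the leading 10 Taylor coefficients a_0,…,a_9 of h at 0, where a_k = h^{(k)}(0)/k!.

L = (2 + 20·x + 48·x^2 + 32·x^3)·Dx + (-1 + 2·x + 10·x^2 + 16·x^3 + 8·x^4)·Dx^2  (order 2).
h: a_k = 0, -2, -2, -28/3, -32, -616/5, -1496/3, -14416/7, -8704, -336224/9, …
ICs: h(0) = 0, h′(0) = -2.

f: a_k = -2, -2, -6, -10, -22, -42, -86, -170, -342, -682, …
Change of var in L_f (x↦r) gives L₀.
Integrate: L := L₀·Dx.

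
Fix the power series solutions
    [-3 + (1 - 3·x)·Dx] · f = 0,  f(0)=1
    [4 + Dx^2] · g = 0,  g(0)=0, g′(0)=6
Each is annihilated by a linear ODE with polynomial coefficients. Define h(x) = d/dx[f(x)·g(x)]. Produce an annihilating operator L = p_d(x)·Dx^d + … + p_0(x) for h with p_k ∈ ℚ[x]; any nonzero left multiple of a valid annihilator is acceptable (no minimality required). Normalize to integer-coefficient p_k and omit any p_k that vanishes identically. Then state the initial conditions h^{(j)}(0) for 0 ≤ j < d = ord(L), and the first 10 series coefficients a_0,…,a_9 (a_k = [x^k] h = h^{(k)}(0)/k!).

L = (-14 - 24·x + 36·x^2) + (-6 + 18·x)·Dx + (1 - 6·x + 9·x^2)·Dx^2  (order 2).
h: a_k = 6, 36, 150, 600, 2254, 40572/5, 425998/15, 3407984/35, 4929406/15, 9858812/9, …
ICs: h(0) = 6, h′(0) = 36.

f: a_k = 1, 3, 9, 27, 81, 243, 729, 2187, 6561, 19683, …
g: a_k = 0, 6, 0, -4, 0, 4/5, 0, -8/105, 0, 4/945, …
Product ⇒ symmetric product L₀, ord ≤ 2.
h₀' ⇒ L via d/dx closure of L₀.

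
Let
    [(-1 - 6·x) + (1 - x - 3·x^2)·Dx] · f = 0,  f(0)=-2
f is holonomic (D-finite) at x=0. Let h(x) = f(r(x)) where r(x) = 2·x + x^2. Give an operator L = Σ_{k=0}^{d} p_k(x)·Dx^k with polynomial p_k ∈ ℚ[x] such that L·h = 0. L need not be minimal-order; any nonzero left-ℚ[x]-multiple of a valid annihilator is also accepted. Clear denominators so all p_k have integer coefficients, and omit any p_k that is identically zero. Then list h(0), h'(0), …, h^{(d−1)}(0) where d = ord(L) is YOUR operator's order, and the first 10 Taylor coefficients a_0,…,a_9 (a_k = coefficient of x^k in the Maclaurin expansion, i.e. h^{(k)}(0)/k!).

L = (2 + 26·x + 36·x^2 + 12·x^3) + (-1 + 2·x + 13·x^2 + 12·x^3 + 3·x^4)·Dx  (order 1).
h: a_k = -2, -4, -34, -144, -784, -3860, -19742, -99504, -504326, -2550688, …
ICs: h(0) = -2.

f: a_k = -2, -2, -8, -14, -38, -80, -194, -434, -1016, -2318, …
f∘r: x↦r, Dx↦Dx/r' in L_f ⇒ L₀.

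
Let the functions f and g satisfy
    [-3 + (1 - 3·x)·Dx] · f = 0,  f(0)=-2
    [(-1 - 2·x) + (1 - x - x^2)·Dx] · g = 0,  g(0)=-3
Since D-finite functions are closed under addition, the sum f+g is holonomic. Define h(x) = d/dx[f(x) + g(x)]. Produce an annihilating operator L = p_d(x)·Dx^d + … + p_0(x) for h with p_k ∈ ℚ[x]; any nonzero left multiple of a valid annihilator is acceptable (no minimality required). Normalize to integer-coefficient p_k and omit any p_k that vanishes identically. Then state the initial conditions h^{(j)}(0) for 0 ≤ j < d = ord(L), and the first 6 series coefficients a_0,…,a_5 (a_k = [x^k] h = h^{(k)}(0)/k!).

f: a_k = -2, -6, -18, -54, -162, -486, …
g: a_k = -3, -3, -6, -9, -15, -24, …
Weyl lclm of L_f,L_g ⇒ L₀ (ord ≤ 2).
h₀' ⇒ L via d/dx closure of L₀.
L = (54 + 72·x + 216·x^2 - 72·x^3 + 54·x^4) + (-18 - 30·x + 90·x^2 + 120·x^3 - 45·x^4 + 54·x^5)·Dx + (1 + 2·x - 25·x^2 + 30·x^3 - 3·x^5 + 9·x^6)·Dx^2  (order 2).
h: a_k = -9, -48, -189, -708, -2550, -8982, …
ICs: h(0) = -9, h′(0) = -48.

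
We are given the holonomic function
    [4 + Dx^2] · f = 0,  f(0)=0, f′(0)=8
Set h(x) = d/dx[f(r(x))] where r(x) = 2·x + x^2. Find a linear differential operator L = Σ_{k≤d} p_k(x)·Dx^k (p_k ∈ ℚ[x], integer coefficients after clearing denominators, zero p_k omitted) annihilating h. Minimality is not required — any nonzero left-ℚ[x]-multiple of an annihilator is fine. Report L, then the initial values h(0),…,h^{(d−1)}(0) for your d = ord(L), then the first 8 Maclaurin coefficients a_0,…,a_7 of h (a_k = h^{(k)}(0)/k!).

f: a_k = 0, 8, 0, -16/3, 0, 16/15, 0, -32/315, …
L₀ from L_f via x↦r, Dx↦r'^{-1}Dx.
h₀' ⇒ L via d/dx closure of L₀.
L = (19 + 64·x + 96·x^2 + 64·x^3 + 16·x^4) + (-3 - 3·x)·Dx + (1 + 2·x + x^2)·Dx^2  (order 2).
h: a_k = 16, 16, -128, -256, 32/3, 480, 22784/45, -1024/45, …
ICs: h(0) = 16, h′(0) = 16.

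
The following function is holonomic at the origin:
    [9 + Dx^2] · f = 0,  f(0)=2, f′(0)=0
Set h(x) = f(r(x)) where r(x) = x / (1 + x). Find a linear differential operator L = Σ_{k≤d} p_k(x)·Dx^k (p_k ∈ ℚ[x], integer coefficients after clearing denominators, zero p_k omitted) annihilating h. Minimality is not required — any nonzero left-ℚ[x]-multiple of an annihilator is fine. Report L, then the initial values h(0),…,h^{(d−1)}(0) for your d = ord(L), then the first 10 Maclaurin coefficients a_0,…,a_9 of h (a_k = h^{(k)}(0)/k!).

f: a_k = 2, 0, -9, 0, 27/4, 0, -81/40, 0, 729/2240, 0, …
Change of var in L_f (x↦r) gives L₀.
L = 9 + (2 + 6·x + 6·x^2 + 2·x^3)·Dx + (1 + 4·x + 6·x^2 + 4·x^3 + x^4)·Dx^2  (order 2).
h: a_k = 2, 0, -9, 18, -81/4, 9, 819/40, -1377/20, 293553/2240, -54657/280, …
ICs: h(0) = 2, h′(0) = 0.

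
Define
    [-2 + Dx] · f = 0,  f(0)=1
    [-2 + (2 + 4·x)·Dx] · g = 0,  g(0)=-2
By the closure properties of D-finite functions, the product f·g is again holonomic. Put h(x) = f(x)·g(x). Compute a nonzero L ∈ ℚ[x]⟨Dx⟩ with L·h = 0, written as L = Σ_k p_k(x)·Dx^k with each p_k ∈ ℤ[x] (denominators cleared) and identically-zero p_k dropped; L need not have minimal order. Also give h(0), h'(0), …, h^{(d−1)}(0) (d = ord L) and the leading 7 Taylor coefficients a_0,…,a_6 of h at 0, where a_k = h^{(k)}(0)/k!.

f: a_k = 1, 2, 2, 4/3, 2/3, 4/15, 4/45, …
g: a_k = -2, -2, 1, -1, 5/4, -7/4, 21/8, …
h₀=f·g: eliminate ⇒ L₀, order ≤ 1·1.
L = (-3 - 4·x) + (1 + 2·x)·Dx  (order 1).
h: a_k = -2, -6, -7, -17/3, -11/4, -107/60, 89/360, …
ICs: h(0) = -2.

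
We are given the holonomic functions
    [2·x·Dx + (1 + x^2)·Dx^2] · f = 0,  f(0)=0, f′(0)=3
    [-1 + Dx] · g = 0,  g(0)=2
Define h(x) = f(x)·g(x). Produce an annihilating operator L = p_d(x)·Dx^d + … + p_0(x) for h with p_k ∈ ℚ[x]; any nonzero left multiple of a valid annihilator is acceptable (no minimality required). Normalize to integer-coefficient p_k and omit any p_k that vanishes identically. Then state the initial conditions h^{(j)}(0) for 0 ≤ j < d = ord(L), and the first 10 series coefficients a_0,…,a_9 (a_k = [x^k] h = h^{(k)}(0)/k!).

L = (1 - 2·x + x^2) + (-2 + 2·x - 2·x^2)·Dx + (1 + x^2)·Dx^2  (order 2).
h: a_k = 0, 6, 6, 1, -1, 9/20, 11/12, -93/280, -113/168, 1151/4032, …
ICs: h(0) = 0, h′(0) = 6.

f: a_k = 0, 3, 0, -1, 0, 3/5, 0, -3/7, 0, 1/3, …
g: a_k = 2, 2, 1, 1/3, 1/12, 1/60, 1/360, 1/2520, 1/20160, 1/181440, …
f·g: L₀ = L_f ⊗_s L_g, ord ≤ 2·1.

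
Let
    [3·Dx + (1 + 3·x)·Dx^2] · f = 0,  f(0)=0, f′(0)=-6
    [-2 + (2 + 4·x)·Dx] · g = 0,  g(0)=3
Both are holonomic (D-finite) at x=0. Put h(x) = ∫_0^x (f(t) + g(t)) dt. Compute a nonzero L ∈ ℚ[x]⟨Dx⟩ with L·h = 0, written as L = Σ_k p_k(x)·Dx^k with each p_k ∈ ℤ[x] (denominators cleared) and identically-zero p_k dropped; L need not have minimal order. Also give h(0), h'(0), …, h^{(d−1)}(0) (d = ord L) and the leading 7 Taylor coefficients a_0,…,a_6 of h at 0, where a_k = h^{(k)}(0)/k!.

f: a_k = 0, -6, 9, -18, 81/2, -486/5, 243, …
g: a_k = 3, 3, -3/2, 3/2, -15/8, 21/8, -63/16, …
h₀=f+g: left-lcm gives L₀, ord ≤ 3.
h=∫₀ˣh₀: take L = L₀·Dx.
L = (18 + 18·x)·Dx^2 + (30 + 108·x + 90·x^2)·Dx^3 + (4 + 26·x + 54·x^2 + 36·x^3)·Dx^4  (order 4).
h: a_k = 0, 3, -3/2, 5/2, -33/8, 309/40, -1261/80, …
ICs: h(0) = 0, h′(0) = 3, h′′(0) = -3, h′′′(0) = 15.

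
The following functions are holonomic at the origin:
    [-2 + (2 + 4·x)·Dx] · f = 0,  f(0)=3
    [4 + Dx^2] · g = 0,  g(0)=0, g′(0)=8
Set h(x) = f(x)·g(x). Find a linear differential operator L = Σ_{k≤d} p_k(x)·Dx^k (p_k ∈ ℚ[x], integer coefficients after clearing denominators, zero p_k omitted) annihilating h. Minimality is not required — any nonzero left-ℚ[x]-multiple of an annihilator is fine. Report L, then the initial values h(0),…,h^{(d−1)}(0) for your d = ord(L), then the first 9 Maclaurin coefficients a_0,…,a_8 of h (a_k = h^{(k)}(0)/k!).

L = (7 + 16·x + 16·x^2) + (-2 - 4·x)·Dx + (1 + 4·x + 4·x^2)·Dx^2  (order 2).
h: a_k = 0, 24, 24, -28, -4, -19/5, 81/5, -983/42, 7727/210, …
ICs: h(0) = 0, h′(0) = 24.

f: a_k = 3, 3, -3/2, 3/2, -15/8, 21/8, -63/16, 99/16, -1287/128, …
g: a_k = 0, 8, 0, -16/3, 0, 16/15, 0, -32/315, 0, …
h₀=f·g: eliminate ⇒ L₀, order ≤ 1·2.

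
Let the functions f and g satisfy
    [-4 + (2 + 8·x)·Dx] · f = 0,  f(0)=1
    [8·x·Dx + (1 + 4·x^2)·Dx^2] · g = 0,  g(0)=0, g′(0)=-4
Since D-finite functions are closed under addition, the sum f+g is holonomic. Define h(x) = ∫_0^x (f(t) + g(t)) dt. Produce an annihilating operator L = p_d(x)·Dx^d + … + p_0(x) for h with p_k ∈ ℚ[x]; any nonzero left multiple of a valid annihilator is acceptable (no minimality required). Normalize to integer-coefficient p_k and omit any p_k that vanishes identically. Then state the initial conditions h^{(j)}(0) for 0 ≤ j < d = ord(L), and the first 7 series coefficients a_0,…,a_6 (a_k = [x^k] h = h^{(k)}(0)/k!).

L = (-8 - 80·x + 96·x^2 + 192·x^3)·Dx^2 + (-10 - 32·x - 64·x^2 + 384·x^3 + 672·x^4)·Dx^3 + (-1 + 24·x^2 + 48·x^3 + 112·x^4 + 192·x^5)·Dx^4  (order 4).
h: a_k = 0, 1, -1, -2/3, 7/3, -2, 38/15, …
ICs: h(0) = 0, h′(0) = 1, h′′(0) = -2, h′′′(0) = -4.

f: a_k = 1, 2, -2, 4, -10, 28, -84, …
g: a_k = 0, -4, 0, 16/3, 0, -64/5, 0, …
f+g: L₀ = lclm(L_f,L_g), ord ≤ 1+2.
∫: right-multiply L₀ by Dx.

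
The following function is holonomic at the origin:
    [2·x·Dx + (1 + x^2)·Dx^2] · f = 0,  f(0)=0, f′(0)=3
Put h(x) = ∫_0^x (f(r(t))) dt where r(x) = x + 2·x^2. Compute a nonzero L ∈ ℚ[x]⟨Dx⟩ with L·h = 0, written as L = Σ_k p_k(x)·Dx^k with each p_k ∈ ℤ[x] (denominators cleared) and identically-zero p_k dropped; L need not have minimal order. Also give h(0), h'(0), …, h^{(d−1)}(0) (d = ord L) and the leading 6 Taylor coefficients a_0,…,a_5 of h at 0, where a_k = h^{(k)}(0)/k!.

L = (-4 + 2·x + 16·x^2 + 48·x^3 + 48·x^4)·Dx^2 + (1 + 4·x + x^2 + 8·x^3 + 20·x^4 + 16·x^5)·Dx^3  (order 3).
h: a_k = 0, 0, 3/2, 2, -1/4, -6/5, …
ICs: h(0) = 0, h′(0) = 0, h′′(0) = 3.

f: a_k = 0, 3, 0, -1, 0, 3/5, …
L₀ from L_f via x↦r, Dx↦r'^{-1}Dx.
Integrate: L := L₀·Dx.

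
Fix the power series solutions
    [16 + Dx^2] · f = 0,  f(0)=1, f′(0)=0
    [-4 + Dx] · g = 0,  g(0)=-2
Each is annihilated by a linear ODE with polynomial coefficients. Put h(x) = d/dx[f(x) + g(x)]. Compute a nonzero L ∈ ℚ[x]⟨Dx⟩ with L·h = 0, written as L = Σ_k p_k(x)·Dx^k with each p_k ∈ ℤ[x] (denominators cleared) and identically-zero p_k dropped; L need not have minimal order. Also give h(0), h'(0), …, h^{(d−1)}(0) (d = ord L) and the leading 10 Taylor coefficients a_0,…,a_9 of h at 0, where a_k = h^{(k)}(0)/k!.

L = 64 - 16·Dx + 4·Dx^2 - Dx^3  (order 3).
h: a_k = -8, -48, -64, -128/3, -256/3, -512/5, -2048/45, -4096/315, -4096/315, -8192/945, …
ICs: h(0) = -8, h′(0) = -48, h′′(0) = -128.

f: a_k = 1, 0, -8, 0, 32/3, 0, -256/45, 0, 512/315, 0, …
g: a_k = -2, -8, -16, -64/3, -64/3, -256/15, -512/45, -2048/315, -1024/315, -4096/2835, …
Sum ⇒ L₀ = lclm(L_f,L_g) in ℚ(x)⟨Dx⟩.
Derive L from L₀ (diff closure).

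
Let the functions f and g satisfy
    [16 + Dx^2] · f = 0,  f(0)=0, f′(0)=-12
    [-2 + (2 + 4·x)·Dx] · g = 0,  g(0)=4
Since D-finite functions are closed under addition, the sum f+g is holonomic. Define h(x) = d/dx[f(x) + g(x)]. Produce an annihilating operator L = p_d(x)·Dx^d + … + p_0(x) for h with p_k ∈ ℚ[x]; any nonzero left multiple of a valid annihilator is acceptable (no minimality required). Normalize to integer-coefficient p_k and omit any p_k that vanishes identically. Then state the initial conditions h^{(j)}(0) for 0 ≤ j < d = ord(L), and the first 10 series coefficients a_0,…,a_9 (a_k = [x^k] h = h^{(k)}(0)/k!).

f: a_k = 0, -12, 0, 32, 0, -128/5, 0, 1024/105, 0, -2048/945, …
g: a_k = 4, 4, -2, 2, -5/2, 7/2, -21/4, 33/4, -429/32, 715/32, …
h₀=f+g: left-lcm gives L₀, ord ≤ 3.
Derive L from L₀ (diff closure).
L = (-496 - 1024·x - 1024·x^2) + (-304 - 1632·x - 3072·x^2 - 2048·x^3)·Dx + (-31 - 64·x - 64·x^2)·Dx^2 + (-19 - 102·x - 192·x^2 - 128·x^3)·Dx^3  (order 3).
h: a_k = -8, -4, 102, -10, -221/2, -63/2, 7561/60, -429/4, 610139/3360, -12155/32, …
ICs: h(0) = -8, h′(0) = -4, h′′(0) = 204.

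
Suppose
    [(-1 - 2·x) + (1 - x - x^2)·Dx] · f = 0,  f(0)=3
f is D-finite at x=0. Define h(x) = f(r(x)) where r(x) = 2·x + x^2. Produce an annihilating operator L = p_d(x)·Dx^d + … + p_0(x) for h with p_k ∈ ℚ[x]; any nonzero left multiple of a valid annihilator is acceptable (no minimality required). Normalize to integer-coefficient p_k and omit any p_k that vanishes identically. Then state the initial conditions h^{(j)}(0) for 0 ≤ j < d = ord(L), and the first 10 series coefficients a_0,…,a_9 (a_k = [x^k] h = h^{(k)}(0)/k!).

L = (2 + 10·x + 12·x^2 + 4·x^3) + (-1 + 2·x + 5·x^2 + 4·x^3 + x^4)·Dx  (order 1).
h: a_k = 3, 6, 27, 96, 354, 1302, 4785, 17592, 64671, 237744, …
ICs: h(0) = 3.

f: a_k = 3, 3, 6, 9, 15, 24, 39, 63, 102, 165, …
Substitute x→r, Dx→(1/r')Dx; clear ⇒ L₀.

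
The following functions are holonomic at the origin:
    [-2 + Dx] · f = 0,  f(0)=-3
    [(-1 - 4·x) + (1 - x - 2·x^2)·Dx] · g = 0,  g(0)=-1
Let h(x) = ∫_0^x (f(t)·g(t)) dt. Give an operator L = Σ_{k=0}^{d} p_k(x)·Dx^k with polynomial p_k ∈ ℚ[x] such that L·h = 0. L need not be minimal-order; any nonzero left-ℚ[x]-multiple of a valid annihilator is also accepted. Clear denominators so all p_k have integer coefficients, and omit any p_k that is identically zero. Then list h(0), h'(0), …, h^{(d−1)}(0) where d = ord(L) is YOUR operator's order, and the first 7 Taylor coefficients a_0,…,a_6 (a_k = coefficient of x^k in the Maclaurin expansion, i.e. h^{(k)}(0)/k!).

f: a_k = -3, -6, -6, -4, -2, -4/5, -4/15, …
g: a_k = -1, -1, -3, -5, -11, -21, -43, …
Product ⇒ symmetric product L₀, ord ≤ 1.
h=∫₀ˣh₀: take L = L₀·Dx.
L = (3 + 2·x - 4·x^2)·Dx + (-1 + x + 2·x^2)·Dx^2  (order 2).
h: a_k = 0, 3, 9/2, 7, 43/4, 87/5, 869/30, …
ICs: h(0) = 0, h′(0) = 3.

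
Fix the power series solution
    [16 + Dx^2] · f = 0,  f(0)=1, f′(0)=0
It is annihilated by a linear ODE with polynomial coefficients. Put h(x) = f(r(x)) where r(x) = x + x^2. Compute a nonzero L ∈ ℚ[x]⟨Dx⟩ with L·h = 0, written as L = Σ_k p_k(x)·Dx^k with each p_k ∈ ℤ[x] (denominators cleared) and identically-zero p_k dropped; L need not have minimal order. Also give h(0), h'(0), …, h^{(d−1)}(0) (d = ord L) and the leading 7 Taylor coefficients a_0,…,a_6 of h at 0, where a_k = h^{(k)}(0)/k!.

f: a_k = 1, 0, -8, 0, 32/3, 0, -256/45, …
h₀=f(r): pull back L_f along r ⇒ L₀.
L = (16 + 96·x + 192·x^2 + 128·x^3) - 2·Dx + (1 + 2·x)·Dx^2  (order 2).
h: a_k = 1, 0, -8, -16, 8/3, 128/3, 2624/45, …
ICs: h(0) = 1, h′(0) = 0.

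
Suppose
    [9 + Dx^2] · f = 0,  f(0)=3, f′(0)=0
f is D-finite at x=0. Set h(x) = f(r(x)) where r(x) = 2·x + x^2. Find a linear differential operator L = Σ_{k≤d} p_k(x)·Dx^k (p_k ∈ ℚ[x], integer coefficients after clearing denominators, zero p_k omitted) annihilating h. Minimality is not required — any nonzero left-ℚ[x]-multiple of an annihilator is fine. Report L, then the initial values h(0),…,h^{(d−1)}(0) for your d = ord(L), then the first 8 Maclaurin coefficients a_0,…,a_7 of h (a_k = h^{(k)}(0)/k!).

f: a_k = 3, 0, -27/2, 0, 81/8, 0, -243/80, 0, …
Change of var in L_f (x↦r) gives L₀.
L = (36 + 108·x + 108·x^2 + 36·x^3) - Dx + (1 + x)·Dx^2  (order 2).
h: a_k = 3, 0, -54, -54, 297/2, 324, 243/5, -2511/5, …
ICs: h(0) = 3, h′(0) = 0.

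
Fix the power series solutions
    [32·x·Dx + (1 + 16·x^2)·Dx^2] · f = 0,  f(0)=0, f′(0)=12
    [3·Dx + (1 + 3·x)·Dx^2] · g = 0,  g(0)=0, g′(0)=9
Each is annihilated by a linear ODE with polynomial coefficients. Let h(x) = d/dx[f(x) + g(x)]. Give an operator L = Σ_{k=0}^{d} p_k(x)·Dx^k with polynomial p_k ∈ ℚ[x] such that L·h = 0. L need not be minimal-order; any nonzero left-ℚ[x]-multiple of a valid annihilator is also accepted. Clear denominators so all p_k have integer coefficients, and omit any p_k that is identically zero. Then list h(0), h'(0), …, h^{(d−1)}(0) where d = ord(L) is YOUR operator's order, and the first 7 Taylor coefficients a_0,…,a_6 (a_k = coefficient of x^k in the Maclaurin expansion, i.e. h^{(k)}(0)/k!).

L = (-96 - 864·x + 4608·x^2 + 4608·x^3) + (-50 - 192·x + 672·x^2 + 9216·x^3 + 9216·x^4)·Dx + (-3 + 23·x + 96·x^2 + 512·x^3 + 2304·x^4 + 2304·x^5)·Dx^2  (order 2).
h: a_k = 21, -27, -111, -243, 3801, -2187, -42591, …
ICs: h(0) = 21, h′(0) = -27.

f: a_k = 0, 12, 0, -64, 0, 3072/5, 0, …
g: a_k = 0, 9, -27/2, 27, -243/4, 729/5, -729/2, …
f+g: L₀ = lclm(L_f,L_g), ord ≤ 2+2.
Differentiate: ansatz ord ≤ ord L₀ ⇒ L.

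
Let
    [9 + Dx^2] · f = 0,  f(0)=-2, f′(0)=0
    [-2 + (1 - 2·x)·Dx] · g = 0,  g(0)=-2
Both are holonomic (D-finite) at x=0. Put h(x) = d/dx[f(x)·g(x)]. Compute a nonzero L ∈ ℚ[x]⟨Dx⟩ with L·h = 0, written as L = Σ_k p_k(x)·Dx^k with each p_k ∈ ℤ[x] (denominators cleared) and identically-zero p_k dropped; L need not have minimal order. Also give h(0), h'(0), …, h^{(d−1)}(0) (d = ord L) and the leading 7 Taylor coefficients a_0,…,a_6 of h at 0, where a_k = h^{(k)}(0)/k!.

L = (1 - 36·x + 36·x^2) + (-4 + 8·x)·Dx + (1 - 4·x + 4·x^2)·Dx^2  (order 2).
h: a_k = 8, -4, -12, 22, 55, 1077/10, 2513/10, …
ICs: h(0) = 8, h′(0) = -4.

f: a_k = -2, 0, 9, 0, -27/4, 0, 81/40, …
g: a_k = -2, -4, -8, -16, -32, -64, -128, …
f·g: L₀ = L_f ⊗_s L_g, ord ≤ 2·1.
Differentiate: ansatz ord ≤ ord L₀ ⇒ L.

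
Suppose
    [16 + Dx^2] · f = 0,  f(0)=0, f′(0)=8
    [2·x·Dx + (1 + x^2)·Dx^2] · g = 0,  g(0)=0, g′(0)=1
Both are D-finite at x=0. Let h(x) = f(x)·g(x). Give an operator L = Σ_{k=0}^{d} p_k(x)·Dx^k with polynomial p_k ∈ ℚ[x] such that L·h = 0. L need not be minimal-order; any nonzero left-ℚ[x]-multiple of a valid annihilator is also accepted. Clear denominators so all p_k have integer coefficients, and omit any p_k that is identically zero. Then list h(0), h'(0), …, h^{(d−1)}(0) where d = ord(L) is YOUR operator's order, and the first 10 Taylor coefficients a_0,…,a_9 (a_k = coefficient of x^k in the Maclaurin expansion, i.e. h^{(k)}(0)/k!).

L = (5440 + 19136·x^2 + 25856·x^4 + 16384·x^6 + 4096·x^8) + (1152·x + 3200·x^3 + 3072·x^5 + 1024·x^7)·Dx + (612 + 2252·x^2 + 3168·x^4 + 2048·x^6 + 512·x^8)·Dx^2 + (72·x + 200·x^3 + 192·x^5 + 64·x^7)·Dx^3 + (17 + 66·x^2 + 97·x^4 + 64·x^6 + 16·x^8)·Dx^4  (order 4).
h: a_k = 0, 0, 8, 0, -24, 0, 232/9, 0, -88/5, 0, …
ICs: h(0) = 0, h′(0) = 0, h′′(0) = 16, h′′′(0) = 0.

f: a_k = 0, 8, 0, -64/3, 0, 256/15, 0, -2048/315, 0, 4096/2835, …
g: a_k = 0, 1, 0, -1/3, 0, 1/5, 0, -1/7, 0, 1/9, …
f·g: L₀ = L_f ⊗_s L_g, ord ≤ 2·2.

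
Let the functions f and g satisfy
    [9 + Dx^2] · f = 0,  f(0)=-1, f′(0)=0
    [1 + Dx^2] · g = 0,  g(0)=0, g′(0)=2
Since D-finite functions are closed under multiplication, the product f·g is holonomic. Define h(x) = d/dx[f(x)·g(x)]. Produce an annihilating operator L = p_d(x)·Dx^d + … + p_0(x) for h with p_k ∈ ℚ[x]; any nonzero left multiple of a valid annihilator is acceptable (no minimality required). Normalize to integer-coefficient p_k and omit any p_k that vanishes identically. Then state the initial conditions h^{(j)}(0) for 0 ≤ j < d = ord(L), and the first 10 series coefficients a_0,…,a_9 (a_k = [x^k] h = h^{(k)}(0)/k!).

f: a_k = -1, 0, 9/2, 0, -27/8, 0, 81/80, 0, -729/4480, 0, …
g: a_k = 0, 2, 0, -1/3, 0, 1/60, 0, -1/2520, 0, 1/181440, …
f·g: L₀ = L_f ⊗_s L_g, ord ≤ 2·2.
Differentiate: ansatz ord ≤ ord L₀ ⇒ L.
L = 64 + 20·Dx^2 + Dx^4  (order 4).
h: a_k = -2, 0, 28, 0, -124/3, 0, 1016/45, 0, -292/45, 0, …
ICs: h(0) = -2, h′(0) = 0, h′′(0) = 56, h′′′(0) = 0.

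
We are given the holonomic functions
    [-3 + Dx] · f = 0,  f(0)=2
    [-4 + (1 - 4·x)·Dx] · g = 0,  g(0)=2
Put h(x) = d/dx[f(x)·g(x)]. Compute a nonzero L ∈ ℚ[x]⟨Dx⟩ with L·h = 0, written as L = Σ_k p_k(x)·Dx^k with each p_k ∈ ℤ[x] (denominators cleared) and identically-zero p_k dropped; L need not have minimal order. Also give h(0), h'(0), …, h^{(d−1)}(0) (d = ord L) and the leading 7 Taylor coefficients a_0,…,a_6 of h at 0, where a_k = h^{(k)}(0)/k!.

f: a_k = 2, 6, 9, 9, 27/4, 81/20, 81/40, …
g: a_k = 2, 8, 32, 128, 512, 2048, 8192, …
Product ⇒ symmetric product L₀, ord ≤ 1.
Derive L from L₀ (diff closure).
L = (65 - 168·x + 144·x^2) + (-7 + 40·x - 48·x^2)·Dx  (order 1).
h: a_k = 28, 260, 1614, 8662, 86701/2, 2081067/10, 3884707/4, …
ICs: h(0) = 28.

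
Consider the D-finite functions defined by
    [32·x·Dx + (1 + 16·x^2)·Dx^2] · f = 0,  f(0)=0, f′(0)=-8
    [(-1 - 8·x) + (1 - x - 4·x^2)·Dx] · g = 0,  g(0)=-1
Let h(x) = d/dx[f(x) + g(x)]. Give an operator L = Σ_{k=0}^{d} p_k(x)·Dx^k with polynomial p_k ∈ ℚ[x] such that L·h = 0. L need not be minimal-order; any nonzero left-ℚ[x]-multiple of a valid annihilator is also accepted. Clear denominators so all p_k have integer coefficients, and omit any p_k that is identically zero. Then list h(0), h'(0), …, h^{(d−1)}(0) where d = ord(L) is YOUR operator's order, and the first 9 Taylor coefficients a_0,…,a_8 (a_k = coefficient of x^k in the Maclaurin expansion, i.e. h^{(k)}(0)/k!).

f: a_k = 0, -8, 0, 128/3, 0, -2048/5, 0, 32768/7, 0, …
g: a_k = -1, -1, -5, -9, -29, -65, -181, -441, -1165, …
f+g: L₀ = lclm(L_f,L_g), ord ≤ 2+1.
h₀' ⇒ L via d/dx closure of L₀.
L = (160 - 640·x - 14848·x^2 - 36864·x^3 - 178176·x^4 - 98304·x^6) + (-43 - 336·x - 16·x^2 - 3072·x^3 - 35072·x^4 - 124928·x^5 - 12288·x^6 - 98304·x^7)·Dx + (5 + 23·x + 272·x^2 + 16·x^3 + 2368·x^4 - 5888·x^5 - 12288·x^6 - 4096·x^7 - 16384·x^8)·Dx^2  (order 2).
h: a_k = -9, -10, 101, -116, -2373, -1086, 29681, -9320, -550649, …
ICs: h(0) = -9, h′(0) = -10.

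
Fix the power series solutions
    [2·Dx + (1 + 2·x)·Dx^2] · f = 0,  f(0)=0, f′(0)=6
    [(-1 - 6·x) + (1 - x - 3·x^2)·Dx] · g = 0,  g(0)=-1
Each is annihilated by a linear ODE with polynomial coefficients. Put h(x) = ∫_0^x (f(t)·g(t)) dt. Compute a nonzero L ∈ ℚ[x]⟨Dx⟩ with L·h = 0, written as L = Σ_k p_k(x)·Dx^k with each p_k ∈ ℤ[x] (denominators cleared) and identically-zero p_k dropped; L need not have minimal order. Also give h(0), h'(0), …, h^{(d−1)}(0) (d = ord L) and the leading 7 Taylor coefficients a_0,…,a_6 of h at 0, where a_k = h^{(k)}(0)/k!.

L = (8 + 24·x)·Dx + (18·x + 30·x^2)·Dx^2 + (-1 - x + 5·x^2 + 6·x^3)·Dx^3  (order 3).
h: a_k = 0, 0, -3, 0, -13/2, -14/5, -278/15, …
ICs: h(0) = 0, h′(0) = 0, h′′(0) = -6.

f: a_k = 0, 6, -6, 8, -12, 96/5, -32, …
g: a_k = -1, -1, -4, -7, -19, -40, -97, …
f·g: L₀ = L_f ⊗_s L_g, ord ≤ 2·1.
Integrate: L := L₀·Dx.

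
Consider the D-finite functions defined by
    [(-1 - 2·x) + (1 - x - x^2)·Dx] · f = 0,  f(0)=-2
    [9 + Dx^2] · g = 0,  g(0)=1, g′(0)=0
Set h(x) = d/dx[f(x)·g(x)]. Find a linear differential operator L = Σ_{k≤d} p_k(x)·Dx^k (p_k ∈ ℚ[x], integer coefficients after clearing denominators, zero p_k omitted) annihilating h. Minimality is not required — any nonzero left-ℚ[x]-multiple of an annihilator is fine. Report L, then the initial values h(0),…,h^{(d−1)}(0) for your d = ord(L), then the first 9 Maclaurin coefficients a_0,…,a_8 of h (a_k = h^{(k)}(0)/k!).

L = (3 - 162·x - 81·x^2 + 162·x^3 + 81·x^4) + (-12 - 6·x + 54·x^2 + 36·x^3)·Dx + (7 - 16·x - 7·x^2 + 18·x^3 + 9·x^4)·Dx^2  (order 2).
h: a_k = -2, 10, 9, 5, 85/4, 903/20, 3297/40, 42503/280, 619911/2240, …
ICs: h(0) = -2, h′(0) = 10.

f: a_k = -2, -2, -4, -6, -10, -16, -26, -42, -68, …
g: a_k = 1, 0, -9/2, 0, 27/8, 0, -81/80, 0, 729/4480, …
Sym-product of L_f,L_g gives L₀ (≤ ord 2).
Derive L from L₀ (diff closure).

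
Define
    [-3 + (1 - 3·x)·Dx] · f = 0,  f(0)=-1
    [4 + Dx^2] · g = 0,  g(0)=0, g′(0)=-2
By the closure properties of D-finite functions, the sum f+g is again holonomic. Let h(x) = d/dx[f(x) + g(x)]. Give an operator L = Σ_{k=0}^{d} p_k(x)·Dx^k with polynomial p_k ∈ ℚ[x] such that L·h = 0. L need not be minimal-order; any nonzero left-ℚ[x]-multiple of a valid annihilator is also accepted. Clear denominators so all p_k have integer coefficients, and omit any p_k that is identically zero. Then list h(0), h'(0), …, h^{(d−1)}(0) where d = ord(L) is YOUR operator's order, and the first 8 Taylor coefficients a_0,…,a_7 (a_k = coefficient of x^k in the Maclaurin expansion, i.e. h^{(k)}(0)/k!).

L = (1344 - 288·x + 432·x^2) + (-116 + 396·x - 216·x^2 + 216·x^3)·Dx + (336 - 72·x + 108·x^2)·Dx^2 + (-29 + 99·x - 54·x^2 + 54·x^3)·Dx^3  (order 3).
h: a_k = -5, -18, -77, -324, -3649/3, -4374, -688897/45, -52488, …
ICs: h(0) = -5, h′(0) = -18, h′′(0) = -154.

f: a_k = -1, -3, -9, -27, -81, -243, -729, -2187, …
g: a_k = 0, -2, 0, 4/3, 0, -4/15, 0, 8/315, …
h₀=f+g: left-lcm gives L₀, ord ≤ 3.
h₀' ⇒ L via d/dx closure of L₀.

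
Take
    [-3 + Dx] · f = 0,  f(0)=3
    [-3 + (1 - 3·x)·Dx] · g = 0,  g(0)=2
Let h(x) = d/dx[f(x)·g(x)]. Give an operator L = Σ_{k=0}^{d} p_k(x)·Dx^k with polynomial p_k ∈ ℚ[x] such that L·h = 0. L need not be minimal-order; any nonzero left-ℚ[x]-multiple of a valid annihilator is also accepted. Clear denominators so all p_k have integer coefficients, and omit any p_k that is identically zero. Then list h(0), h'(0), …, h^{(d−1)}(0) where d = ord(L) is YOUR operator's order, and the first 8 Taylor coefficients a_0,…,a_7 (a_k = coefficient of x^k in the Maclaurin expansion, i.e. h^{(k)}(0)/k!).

L = (15 - 36·x + 27·x^2) + (-2 + 9·x - 9·x^2)·Dx  (order 1).
h: a_k = 36, 270, 1296, 5265, 39609/2, 1426653/20, 499365/2, 239697387/280, …
ICs: h(0) = 36.

f: a_k = 3, 9, 27/2, 27/2, 81/8, 243/40, 243/80, 729/560, …
g: a_k = 2, 6, 18, 54, 162, 486, 1458, 4374, …
Product ⇒ symmetric product L₀, ord ≤ 1.
h₀' ⇒ L via d/dx closure of L₀.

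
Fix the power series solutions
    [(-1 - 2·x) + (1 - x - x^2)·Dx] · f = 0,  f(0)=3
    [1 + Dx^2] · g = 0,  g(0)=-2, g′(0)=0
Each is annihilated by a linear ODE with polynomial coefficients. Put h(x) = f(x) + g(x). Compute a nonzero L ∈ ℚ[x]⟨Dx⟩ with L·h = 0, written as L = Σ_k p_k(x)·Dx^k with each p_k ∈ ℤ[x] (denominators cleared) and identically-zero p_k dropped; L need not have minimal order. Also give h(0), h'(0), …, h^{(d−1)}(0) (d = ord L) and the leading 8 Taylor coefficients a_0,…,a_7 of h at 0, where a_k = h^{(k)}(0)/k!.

L = (19 + 48·x + 31·x^2 + 24·x^3 + 5·x^4 + 2·x^5) + (-5 + x + 4·x^2 + 7·x^3 + 6·x^4 + 3·x^5 + x^6)·Dx + (19 + 48·x + 31·x^2 + 24·x^3 + 5·x^4 + 2·x^5)·Dx^2 + (-5 + x + 4·x^2 + 7·x^3 + 6·x^4 + 3·x^5 + x^6)·Dx^3  (order 3).
h: a_k = 1, 3, 7, 9, 179/12, 24, 14041/360, 63, …
ICs: h(0) = 1, h′(0) = 3, h′′(0) = 14.

f: a_k = 3, 3, 6, 9, 15, 24, 39, 63, …
g: a_k = -2, 0, 1, 0, -1/12, 0, 1/360, 0, …
Sum ⇒ L₀ = lclm(L_f,L_g) in ℚ(x)⟨Dx⟩.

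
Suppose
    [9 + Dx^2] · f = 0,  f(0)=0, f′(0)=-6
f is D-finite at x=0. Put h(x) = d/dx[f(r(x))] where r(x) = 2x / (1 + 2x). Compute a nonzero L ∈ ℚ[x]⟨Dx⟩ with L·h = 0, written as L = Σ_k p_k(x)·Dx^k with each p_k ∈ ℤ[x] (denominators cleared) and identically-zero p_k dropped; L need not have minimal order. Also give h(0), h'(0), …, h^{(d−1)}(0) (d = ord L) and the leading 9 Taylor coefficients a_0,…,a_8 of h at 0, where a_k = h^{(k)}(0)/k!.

L = (60 + 96·x + 96·x^2) + (12 + 72·x + 144·x^2 + 96·x^3)·Dx + (1 + 8·x + 24·x^2 + 32·x^3 + 16·x^4)·Dx^2  (order 2).
h: a_k = -12, 48, 72, -1344, 7032, -24480, 309648/5, -484608/5, -2146392/35, …
ICs: h(0) = -12, h′(0) = 48.

f: a_k = 0, -6, 0, 9, 0, -81/20, 0, 243/280, 0, …
L₀ from L_f via x↦r, Dx↦r'^{-1}Dx.
Derive L from L₀ (diff closure).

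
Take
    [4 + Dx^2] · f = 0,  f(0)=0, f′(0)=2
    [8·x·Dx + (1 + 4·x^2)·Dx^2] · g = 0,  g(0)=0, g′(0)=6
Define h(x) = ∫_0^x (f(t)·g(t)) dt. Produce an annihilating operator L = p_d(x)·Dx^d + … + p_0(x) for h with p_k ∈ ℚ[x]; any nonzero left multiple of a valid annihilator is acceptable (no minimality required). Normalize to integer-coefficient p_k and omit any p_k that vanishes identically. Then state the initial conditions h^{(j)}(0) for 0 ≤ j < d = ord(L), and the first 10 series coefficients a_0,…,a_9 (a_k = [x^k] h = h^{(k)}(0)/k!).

f: a_k = 0, 2, 0, -4/3, 0, 4/15, 0, -8/315, 0, 4/2835, …
g: a_k = 0, 6, 0, -8, 0, 96/5, 0, -384/7, 0, 512/3, …
Sym-product of L_f,L_g gives L₀ (≤ ord 4).
h=∫₀ˣh₀: take L = L₀·Dx.
L = (80 + 832·x^2 + 1408·x^4 + 2048·x^6 + 2048·x^8)·Dx + (96·x + 640·x^3 + 1536·x^5 + 2048·x^7)·Dx^2 + (24 + 256·x^2 + 576·x^4 + 1024·x^6 + 1024·x^8)·Dx^3 + (24·x + 160·x^3 + 384·x^5 + 512·x^7)·Dx^4 + (1 + 12·x^2 + 56·x^4 + 128·x^6 + 128·x^8)·Dx^5  (order 5).
h: a_k = 0, 0, 0, 4, 0, -24/5, 0, 152/21, 0, -688/45, …
ICs: h(0) = 0, h′(0) = 0, h′′(0) = 0, h′′′(0) = 24, h′′′′(0) = 0.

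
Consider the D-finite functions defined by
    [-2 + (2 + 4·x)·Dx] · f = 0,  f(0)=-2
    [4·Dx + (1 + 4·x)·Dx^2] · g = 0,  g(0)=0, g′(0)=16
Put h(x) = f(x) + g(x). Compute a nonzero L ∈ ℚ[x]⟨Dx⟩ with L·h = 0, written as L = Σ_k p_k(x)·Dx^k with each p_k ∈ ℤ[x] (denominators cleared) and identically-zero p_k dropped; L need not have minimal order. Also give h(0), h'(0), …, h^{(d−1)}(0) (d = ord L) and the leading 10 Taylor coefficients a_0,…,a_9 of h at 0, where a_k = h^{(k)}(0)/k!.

f: a_k = -2, -2, 1, -1, 5/4, -7/4, 21/8, -33/8, 429/64, -715/64, …
g: a_k = 0, 16, -32, 256/3, -256, 4096/5, -8192/3, 65536/7, -32768, 1048576/9, …
Sum ⇒ L₀ = lclm(L_f,L_g) in ℚ(x)⟨Dx⟩.
L = (20 + 16·x)·Dx + (29 + 104·x + 80·x^2)·Dx^2 + (3 + 22·x + 48·x^2 + 32·x^3)·Dx^3  (order 3).
h: a_k = -2, 14, -31, 253/3, -1019/4, 16349/20, -65473/24, 524057/56, -2096723/64, 67102429/576, …
ICs: h(0) = -2, h′(0) = 14, h′′(0) = -62.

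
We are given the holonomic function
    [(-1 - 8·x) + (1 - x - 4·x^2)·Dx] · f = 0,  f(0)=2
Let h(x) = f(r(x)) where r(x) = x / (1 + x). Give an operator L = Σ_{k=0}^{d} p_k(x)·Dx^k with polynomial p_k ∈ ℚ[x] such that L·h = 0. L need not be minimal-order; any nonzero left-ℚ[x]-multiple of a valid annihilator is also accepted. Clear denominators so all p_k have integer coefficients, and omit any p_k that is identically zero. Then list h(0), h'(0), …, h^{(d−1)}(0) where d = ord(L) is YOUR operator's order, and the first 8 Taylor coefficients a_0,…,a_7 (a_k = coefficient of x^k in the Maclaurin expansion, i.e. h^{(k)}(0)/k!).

f: a_k = 2, 2, 10, 18, 58, 130, 362, 882, …
h₀=f(r): pull back L_f along r ⇒ L₀.
L = (1 + 9·x) + (-1 - 2·x + 3·x^2 + 4·x^3)·Dx  (order 1).
h: a_k = 2, 2, 8, 0, 32, -32, 160, -288, …
ICs: h(0) = 2.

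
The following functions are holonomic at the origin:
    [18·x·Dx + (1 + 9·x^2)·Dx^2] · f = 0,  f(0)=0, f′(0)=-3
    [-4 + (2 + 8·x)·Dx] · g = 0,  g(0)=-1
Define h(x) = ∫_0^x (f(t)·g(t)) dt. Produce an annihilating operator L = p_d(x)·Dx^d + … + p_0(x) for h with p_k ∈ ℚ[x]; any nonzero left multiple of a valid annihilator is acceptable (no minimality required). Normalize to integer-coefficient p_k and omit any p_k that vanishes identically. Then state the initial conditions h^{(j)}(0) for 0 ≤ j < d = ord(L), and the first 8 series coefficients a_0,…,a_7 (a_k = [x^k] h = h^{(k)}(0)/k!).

f: a_k = 0, -3, 0, 9, 0, -243/5, 0, 2187/7, …
g: a_k = -1, -2, 2, -4, 10, -28, 84, -264, …
h₀=f·g: eliminate ⇒ L₀, order ≤ 2·1.
h=∫h₀ ⇒ L = L₀·Dx.
L = (12 - 36·x - 36·x^2)·Dx + (-4 + 2·x + 108·x^2 + 144·x^3)·Dx^2 + (1 + 8·x + 25·x^2 + 72·x^3 + 144·x^4)·Dx^3  (order 3).
h: a_k = 0, 0, 3/2, 2, -15/4, -6/5, 61/10, 726/35, …
ICs: h(0) = 0, h′(0) = 0, h′′(0) = 3.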